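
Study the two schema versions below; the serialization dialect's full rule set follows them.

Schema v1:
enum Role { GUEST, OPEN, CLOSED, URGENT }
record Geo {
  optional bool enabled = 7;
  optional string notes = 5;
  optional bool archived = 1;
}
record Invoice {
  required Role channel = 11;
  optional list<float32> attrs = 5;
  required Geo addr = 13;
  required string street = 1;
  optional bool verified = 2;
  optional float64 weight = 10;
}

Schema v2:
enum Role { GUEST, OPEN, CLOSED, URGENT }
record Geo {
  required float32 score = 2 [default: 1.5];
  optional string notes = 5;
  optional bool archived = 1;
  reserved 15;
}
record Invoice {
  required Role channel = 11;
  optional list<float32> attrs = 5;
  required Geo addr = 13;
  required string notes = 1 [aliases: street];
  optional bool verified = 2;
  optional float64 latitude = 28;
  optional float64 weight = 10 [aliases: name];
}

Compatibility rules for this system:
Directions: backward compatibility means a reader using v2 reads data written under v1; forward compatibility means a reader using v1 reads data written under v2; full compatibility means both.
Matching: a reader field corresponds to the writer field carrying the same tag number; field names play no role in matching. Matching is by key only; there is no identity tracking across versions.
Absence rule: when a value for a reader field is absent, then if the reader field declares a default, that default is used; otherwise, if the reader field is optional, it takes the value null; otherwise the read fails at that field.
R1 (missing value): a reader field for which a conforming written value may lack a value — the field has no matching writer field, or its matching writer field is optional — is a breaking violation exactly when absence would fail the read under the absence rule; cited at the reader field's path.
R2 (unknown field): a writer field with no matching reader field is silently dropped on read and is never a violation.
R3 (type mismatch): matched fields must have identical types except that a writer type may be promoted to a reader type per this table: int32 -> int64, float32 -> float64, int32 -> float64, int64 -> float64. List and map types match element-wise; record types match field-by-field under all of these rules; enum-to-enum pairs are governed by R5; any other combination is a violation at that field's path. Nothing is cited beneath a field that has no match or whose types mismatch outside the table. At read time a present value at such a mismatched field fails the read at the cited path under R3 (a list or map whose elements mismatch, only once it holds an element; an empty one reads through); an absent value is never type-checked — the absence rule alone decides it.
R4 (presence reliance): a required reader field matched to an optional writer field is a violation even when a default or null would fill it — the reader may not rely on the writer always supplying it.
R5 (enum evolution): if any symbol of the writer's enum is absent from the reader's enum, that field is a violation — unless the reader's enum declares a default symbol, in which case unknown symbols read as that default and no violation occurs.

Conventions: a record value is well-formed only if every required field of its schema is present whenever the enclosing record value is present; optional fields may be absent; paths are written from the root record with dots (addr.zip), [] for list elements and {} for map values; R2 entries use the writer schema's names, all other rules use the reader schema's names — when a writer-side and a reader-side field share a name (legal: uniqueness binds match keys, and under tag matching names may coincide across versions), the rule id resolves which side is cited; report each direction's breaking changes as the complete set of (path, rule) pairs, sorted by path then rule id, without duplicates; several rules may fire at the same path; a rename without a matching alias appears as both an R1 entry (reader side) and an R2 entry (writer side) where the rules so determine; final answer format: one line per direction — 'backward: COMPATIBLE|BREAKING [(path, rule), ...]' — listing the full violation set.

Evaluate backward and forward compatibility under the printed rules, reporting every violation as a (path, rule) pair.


the writer's type comes first in each Invoice pair
backward for Invoice (reader v2, writer v1):
  channel: paired with writer channel (Role -> Role; writer required)
  attrs: paired with writer attrs (list<float32> -> list<float32>; writer optional)
  addr: paired with writer addr (Geo -> Geo; writer required)
  notes: paired with writer street (string -> string; writer required)
  verified: paired with writer verified (bool -> bool; writer optional)
  latitude: no writer-side match
  weight: paired with writer weight (float64 -> float64; writer optional)
  addr.score: no writer-side match
  addr.notes: paired with writer addr.notes (string -> string; writer optional)
  addr.archived: paired with writer addr.archived (bool -> bool; writer optional)
  addr.enabled (writer side), unknown to reader
  => no violations; backward on Invoice: COMPATIBLE
forward for Invoice (reader v1, writer v2):
  channel: paired with writer channel (Role -> Role; writer required)
  attrs: paired with writer attrs (list<float32> -> list<float32>; writer optional)
  addr: paired with writer addr (Geo -> Geo; writer required)
  street: paired with writer notes (string -> string; writer required)
  verified: paired with writer verified (bool -> bool; writer optional)
  weight: paired with writer weight (float64 -> float64; writer optional)
  latitude (writer side), unknown to reader
  addr.enabled: no writer-side match
  addr.notes: paired with writer addr.notes (string -> string; writer optional)
  addr.archived: paired with writer addr.archived (bool -> bool; writer optional)
  addr.score (writer side), unknown to reader
  => no violations; forward on Invoice: COMPATIBLE

backward: COMPATIBLE []; forward: COMPATIBLE []


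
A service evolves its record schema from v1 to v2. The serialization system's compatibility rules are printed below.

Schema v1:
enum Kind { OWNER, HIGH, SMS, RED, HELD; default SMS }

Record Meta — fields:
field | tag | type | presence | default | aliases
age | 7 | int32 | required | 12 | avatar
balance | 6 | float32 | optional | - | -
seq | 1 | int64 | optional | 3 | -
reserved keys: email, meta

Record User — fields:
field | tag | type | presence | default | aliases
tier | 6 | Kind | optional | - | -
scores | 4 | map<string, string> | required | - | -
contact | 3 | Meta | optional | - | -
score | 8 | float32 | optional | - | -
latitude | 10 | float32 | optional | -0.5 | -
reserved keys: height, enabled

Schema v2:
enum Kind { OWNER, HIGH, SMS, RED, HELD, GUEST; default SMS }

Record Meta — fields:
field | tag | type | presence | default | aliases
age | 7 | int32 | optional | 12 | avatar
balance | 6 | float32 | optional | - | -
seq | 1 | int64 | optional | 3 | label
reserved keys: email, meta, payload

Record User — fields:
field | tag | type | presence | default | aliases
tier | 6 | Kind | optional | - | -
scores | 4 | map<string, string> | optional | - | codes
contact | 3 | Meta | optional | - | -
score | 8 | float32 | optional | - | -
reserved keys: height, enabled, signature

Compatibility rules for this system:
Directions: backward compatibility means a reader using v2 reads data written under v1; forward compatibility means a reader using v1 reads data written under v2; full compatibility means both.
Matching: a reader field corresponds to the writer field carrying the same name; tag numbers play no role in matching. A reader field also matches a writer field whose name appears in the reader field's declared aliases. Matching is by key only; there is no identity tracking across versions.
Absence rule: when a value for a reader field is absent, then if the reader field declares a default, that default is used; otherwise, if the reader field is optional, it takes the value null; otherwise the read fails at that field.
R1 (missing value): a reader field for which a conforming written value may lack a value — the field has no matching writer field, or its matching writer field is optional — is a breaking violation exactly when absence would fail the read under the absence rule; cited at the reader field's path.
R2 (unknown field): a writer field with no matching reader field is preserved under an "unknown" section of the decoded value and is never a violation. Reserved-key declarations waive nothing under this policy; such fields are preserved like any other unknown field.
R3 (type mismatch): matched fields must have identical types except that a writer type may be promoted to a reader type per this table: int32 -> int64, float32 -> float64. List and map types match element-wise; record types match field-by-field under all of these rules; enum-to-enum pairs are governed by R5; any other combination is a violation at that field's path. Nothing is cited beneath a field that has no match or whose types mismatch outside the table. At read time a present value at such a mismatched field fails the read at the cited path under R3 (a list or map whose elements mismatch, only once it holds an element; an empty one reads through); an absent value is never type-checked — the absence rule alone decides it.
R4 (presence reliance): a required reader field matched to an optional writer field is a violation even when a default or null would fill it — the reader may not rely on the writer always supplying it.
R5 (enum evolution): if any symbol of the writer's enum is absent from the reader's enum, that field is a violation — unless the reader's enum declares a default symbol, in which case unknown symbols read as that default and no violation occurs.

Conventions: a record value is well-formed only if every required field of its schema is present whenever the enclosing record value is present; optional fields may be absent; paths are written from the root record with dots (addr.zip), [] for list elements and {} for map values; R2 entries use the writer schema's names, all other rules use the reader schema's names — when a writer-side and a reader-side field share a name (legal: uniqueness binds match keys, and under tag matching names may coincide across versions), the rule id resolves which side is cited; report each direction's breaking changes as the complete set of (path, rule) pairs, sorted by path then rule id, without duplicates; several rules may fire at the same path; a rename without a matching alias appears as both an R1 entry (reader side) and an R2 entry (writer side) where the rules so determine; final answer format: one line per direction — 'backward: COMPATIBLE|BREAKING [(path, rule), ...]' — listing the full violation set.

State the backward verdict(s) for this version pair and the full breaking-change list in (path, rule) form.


backward: COMPATIBLE []

the writer's type comes first in each User pair
backward analysis of User with v2 as reader and v1 as writer:
  tier <- tier (Kind -> Kind, writer optional)
  scores <- scores (map<string, string> -> map<string, string>, writer required)
  contact <- contact (Meta -> Meta, writer optional)
  score <- score (float32 -> float32, writer optional)
  latitude (writer side), unknown to reader
  contact.age <- contact.age (int32 -> int32, writer required)
  contact.balance <- contact.balance (float32 -> float32, writer optional)
  contact.seq <- contact.seq (int64 -> int64, writer optional)
  nothing fires on User: backward is COMPATIBLE
the other User changes do not affect what is asked:
  enum Kind (field tier in record User): symbol GUEST added -> no rule fires on it in User's dialect; the asked verdict holds
  field scores in record User: required changed to optional -> its effect on User is confined to the forward direction, not asked
  field age in record Meta: required changed to optional -> its effect on User is confined to the forward direction, not asked
  removed field latitude from record User -> no rule fires on it in User's dialect; the asked verdict holds


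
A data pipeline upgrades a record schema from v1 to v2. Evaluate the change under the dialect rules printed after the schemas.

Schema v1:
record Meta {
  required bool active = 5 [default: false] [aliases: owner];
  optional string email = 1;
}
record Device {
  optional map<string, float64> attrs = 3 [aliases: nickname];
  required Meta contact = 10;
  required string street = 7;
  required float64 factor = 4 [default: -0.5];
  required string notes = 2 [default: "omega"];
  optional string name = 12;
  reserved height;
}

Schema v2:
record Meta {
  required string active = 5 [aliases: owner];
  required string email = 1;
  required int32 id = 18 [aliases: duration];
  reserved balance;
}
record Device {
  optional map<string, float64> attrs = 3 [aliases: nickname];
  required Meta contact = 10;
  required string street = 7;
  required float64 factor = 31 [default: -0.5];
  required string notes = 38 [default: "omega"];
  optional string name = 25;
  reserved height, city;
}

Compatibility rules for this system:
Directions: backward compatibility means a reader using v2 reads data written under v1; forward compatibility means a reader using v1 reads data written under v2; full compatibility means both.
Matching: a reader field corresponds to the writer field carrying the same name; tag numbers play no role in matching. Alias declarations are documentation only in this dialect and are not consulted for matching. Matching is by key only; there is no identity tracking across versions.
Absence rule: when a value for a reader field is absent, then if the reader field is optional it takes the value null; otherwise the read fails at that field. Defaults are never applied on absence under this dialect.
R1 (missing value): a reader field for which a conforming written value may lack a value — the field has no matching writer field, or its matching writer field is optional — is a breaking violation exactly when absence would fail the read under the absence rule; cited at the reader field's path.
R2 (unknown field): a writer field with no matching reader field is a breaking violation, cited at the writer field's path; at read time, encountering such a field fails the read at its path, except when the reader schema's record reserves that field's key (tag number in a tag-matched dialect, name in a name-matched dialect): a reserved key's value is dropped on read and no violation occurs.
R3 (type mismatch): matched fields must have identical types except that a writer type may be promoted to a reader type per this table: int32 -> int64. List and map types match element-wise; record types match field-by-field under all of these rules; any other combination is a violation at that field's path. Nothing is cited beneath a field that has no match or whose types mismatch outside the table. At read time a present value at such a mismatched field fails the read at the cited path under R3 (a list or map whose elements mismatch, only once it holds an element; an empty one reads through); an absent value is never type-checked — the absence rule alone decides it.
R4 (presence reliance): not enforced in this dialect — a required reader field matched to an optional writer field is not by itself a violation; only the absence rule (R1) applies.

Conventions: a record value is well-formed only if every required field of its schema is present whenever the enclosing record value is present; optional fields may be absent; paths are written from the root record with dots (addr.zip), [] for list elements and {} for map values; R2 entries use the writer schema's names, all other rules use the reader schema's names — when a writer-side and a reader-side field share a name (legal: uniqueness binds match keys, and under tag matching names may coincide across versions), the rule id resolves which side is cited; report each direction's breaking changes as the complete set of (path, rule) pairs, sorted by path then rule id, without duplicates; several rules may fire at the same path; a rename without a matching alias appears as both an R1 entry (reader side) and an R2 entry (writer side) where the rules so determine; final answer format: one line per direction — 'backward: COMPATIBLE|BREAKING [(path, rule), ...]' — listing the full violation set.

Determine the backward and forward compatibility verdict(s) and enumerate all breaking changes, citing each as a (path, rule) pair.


backward: BREAKING [(contact.active, R3), (contact.email, R1), (contact.id, R1)]; forward: BREAKING [(contact.active, R3), (contact.id, R2)]

each type pair in Device: writer, then reader
backward analysis of Device with v2 as reader and v1 as writer:
  map<string, float64> -> map<string, float64>, writer optional: attrs aligns to attrs
  Meta -> Meta, writer required: contact aligns to contact
  string -> string, writer required: street aligns to street
  float64 -> float64, writer required: factor aligns to factor
  string -> string, writer required: notes aligns to notes
  string -> string, writer optional: name aligns to name
  bool -> string, writer required: contact.active aligns to contact.active
  string -> string, writer optional: contact.email aligns to contact.email
  contact.id has no writer counterpart
  R3 fires at contact.active
  R1 fires at contact.email
  R1 fires at contact.id
  => 3 violation(s): backward is BREAKING for Device
forward analysis of Device with v1 as reader and v2 as writer:
  map<string, float64> -> map<string, float64>, writer optional: attrs aligns to attrs
  Meta -> Meta, writer required: contact aligns to contact
  string -> string, writer required: street aligns to street
  float64 -> float64, writer required: factor aligns to factor
  string -> string, writer required: notes aligns to notes
  string -> string, writer optional: name aligns to name
  string -> bool, writer required: contact.active aligns to contact.active
  string -> string, writer required: contact.email aligns to contact.email
  writer contact.id: unknown to reader
  R3 fires at contact.active
  R2 fires at contact.id
  => 2 violation(s): forward is BREAKING for Device


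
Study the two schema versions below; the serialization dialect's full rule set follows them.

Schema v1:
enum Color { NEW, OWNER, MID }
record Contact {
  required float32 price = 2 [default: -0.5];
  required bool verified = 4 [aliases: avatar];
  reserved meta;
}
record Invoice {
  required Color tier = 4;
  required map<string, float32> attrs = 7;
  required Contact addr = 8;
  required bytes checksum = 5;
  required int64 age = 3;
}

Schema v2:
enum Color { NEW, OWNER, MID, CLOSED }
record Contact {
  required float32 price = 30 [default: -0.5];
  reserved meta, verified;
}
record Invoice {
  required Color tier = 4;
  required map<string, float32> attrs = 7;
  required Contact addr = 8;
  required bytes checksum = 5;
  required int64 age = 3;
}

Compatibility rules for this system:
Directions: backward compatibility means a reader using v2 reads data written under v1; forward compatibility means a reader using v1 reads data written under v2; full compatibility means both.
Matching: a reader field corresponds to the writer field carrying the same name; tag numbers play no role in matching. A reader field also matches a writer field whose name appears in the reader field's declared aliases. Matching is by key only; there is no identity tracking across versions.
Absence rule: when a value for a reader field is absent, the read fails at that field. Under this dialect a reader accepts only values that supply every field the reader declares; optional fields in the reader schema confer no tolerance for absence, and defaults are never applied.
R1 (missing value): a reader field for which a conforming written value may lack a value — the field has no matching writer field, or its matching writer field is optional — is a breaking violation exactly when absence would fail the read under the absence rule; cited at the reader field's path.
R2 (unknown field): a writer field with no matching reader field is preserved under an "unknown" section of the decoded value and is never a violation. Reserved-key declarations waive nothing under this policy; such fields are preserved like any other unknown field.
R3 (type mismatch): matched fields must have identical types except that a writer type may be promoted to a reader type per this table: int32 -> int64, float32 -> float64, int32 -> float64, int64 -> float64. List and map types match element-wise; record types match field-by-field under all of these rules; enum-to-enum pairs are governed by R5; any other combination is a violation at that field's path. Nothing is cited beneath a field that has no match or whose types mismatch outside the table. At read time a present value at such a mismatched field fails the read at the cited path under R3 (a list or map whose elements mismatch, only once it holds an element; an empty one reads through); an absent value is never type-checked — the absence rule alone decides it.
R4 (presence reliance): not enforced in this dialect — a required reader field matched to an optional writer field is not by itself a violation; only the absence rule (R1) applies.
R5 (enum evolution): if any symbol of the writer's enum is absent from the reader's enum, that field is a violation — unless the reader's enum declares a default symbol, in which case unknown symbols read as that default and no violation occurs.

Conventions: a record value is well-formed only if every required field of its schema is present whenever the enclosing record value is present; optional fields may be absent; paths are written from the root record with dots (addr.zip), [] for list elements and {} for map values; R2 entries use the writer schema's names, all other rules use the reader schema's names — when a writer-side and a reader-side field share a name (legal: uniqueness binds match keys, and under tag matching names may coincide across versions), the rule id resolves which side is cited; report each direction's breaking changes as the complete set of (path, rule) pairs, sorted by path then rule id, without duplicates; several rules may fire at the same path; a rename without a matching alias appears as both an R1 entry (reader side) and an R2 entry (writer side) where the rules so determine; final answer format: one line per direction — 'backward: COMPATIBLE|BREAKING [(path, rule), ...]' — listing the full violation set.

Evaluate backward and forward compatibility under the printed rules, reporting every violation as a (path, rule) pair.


arrows below run writer -> reader for Invoice
backward for Invoice (reader v2, writer v1):
  tier <- tier (Color -> Color, writer required)
  attrs <- attrs (map<string, float32> -> map<string, float32>, writer required)
  addr <- addr (Contact -> Contact, writer required)
  checksum <- checksum (bytes -> bytes, writer required)
  age <- age (int64 -> int64, writer required)
  addr.price <- addr.price (float32 -> float32, writer required)
  leftover writer field: addr.verified
  => no violations; backward on Invoice: COMPATIBLE
forward for Invoice (reader v1, writer v2):
  tier <- tier (Color -> Color, writer required)
  attrs <- attrs (map<string, float32> -> map<string, float32>, writer required)
  addr <- addr (Contact -> Contact, writer required)
  checksum <- checksum (bytes -> bytes, writer required)
  age <- age (int64 -> int64, writer required)
  addr.price <- addr.price (float32 -> float32, writer required)
  addr.verified: no writer match
  rule R1 violated at addr.verified
  rule R5 violated at tier
  => 2 violation(s): forward is BREAKING for Invoice

backward: COMPATIBLE []; forward: BREAKING [(addr.verified, R1), (tier, R5)]


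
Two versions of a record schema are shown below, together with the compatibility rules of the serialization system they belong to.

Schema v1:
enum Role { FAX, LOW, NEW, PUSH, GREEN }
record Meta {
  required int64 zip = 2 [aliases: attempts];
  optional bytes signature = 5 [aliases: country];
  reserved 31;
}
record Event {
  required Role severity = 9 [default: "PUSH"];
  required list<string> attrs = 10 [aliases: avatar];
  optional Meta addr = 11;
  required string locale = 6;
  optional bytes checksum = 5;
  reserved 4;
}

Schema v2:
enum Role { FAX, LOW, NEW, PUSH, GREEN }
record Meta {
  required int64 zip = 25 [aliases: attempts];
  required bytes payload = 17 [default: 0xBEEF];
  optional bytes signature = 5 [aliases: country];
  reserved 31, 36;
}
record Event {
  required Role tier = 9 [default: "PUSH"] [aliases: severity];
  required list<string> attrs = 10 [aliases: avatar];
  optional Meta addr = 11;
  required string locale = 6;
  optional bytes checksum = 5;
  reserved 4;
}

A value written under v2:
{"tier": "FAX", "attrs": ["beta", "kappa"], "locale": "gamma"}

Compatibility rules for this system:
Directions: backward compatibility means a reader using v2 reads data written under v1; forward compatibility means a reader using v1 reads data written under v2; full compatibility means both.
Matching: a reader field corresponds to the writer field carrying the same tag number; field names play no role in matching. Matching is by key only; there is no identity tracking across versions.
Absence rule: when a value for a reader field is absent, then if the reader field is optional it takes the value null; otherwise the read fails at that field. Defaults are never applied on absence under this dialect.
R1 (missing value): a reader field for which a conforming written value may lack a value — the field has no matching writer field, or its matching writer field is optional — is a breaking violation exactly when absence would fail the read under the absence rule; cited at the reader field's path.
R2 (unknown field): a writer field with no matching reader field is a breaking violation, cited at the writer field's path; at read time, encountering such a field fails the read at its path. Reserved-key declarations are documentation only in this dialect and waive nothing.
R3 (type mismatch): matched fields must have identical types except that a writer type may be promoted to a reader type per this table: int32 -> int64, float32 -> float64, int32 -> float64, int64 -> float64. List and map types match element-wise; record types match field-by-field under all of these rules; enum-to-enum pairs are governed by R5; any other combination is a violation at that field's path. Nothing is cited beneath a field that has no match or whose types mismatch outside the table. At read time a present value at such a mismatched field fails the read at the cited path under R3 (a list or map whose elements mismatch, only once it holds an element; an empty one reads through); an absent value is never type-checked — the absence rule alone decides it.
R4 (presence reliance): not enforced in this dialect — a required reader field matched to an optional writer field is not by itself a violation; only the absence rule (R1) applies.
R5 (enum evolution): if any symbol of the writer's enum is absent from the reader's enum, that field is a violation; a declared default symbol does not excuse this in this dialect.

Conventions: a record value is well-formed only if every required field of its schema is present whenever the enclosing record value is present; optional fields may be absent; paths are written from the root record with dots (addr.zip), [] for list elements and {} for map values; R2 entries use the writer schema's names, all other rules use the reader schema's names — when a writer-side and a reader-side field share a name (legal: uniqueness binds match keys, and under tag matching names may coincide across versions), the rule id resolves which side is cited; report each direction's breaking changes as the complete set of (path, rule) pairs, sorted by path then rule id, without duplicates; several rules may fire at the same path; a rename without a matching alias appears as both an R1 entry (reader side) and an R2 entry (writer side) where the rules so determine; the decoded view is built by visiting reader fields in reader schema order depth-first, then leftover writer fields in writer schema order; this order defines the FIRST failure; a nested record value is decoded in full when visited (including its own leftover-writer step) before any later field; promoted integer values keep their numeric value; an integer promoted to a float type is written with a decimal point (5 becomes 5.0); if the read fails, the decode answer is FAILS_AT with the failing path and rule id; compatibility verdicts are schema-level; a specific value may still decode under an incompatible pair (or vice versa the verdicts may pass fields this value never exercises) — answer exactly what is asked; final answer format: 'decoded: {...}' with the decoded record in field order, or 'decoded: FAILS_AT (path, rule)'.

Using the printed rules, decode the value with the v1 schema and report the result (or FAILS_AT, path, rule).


decoded: {"severity": "FAX", "attrs": ["beta", "kappa"], "addr": null, "locale": "gamma", "checksum": null}

in Event below, arrows point writer -> reader
decode walk for Event under reader schema v1:
  severity := "FAX" (from writer tier)
  attrs := ["beta", "kappa"]
  addr := null (absent, optional -> null)
  locale := "gamma"
  checksum := null (absent, optional -> null)
  => decoded: {"severity": "FAX", "attrs": ["beta", "kappa"], "addr": null, "locale": "gamma", "checksum": null}
remaining Event differences; none change what is asked:
  added field payload to record Meta: required bytes, tag 17, default 0xBEEF (in v2 it sits immediately before signature) -> a verdict-level change on Event — the shown value reads the same
  field zip in record Meta: tag 2 changed to 25 -> a verdict-level change on Event — the shown value reads the same
  renamed field severity to tier in record Event (alias severity declared on the renamed field) -> fires no rule on Event under this dialect and leaves the result unchanged


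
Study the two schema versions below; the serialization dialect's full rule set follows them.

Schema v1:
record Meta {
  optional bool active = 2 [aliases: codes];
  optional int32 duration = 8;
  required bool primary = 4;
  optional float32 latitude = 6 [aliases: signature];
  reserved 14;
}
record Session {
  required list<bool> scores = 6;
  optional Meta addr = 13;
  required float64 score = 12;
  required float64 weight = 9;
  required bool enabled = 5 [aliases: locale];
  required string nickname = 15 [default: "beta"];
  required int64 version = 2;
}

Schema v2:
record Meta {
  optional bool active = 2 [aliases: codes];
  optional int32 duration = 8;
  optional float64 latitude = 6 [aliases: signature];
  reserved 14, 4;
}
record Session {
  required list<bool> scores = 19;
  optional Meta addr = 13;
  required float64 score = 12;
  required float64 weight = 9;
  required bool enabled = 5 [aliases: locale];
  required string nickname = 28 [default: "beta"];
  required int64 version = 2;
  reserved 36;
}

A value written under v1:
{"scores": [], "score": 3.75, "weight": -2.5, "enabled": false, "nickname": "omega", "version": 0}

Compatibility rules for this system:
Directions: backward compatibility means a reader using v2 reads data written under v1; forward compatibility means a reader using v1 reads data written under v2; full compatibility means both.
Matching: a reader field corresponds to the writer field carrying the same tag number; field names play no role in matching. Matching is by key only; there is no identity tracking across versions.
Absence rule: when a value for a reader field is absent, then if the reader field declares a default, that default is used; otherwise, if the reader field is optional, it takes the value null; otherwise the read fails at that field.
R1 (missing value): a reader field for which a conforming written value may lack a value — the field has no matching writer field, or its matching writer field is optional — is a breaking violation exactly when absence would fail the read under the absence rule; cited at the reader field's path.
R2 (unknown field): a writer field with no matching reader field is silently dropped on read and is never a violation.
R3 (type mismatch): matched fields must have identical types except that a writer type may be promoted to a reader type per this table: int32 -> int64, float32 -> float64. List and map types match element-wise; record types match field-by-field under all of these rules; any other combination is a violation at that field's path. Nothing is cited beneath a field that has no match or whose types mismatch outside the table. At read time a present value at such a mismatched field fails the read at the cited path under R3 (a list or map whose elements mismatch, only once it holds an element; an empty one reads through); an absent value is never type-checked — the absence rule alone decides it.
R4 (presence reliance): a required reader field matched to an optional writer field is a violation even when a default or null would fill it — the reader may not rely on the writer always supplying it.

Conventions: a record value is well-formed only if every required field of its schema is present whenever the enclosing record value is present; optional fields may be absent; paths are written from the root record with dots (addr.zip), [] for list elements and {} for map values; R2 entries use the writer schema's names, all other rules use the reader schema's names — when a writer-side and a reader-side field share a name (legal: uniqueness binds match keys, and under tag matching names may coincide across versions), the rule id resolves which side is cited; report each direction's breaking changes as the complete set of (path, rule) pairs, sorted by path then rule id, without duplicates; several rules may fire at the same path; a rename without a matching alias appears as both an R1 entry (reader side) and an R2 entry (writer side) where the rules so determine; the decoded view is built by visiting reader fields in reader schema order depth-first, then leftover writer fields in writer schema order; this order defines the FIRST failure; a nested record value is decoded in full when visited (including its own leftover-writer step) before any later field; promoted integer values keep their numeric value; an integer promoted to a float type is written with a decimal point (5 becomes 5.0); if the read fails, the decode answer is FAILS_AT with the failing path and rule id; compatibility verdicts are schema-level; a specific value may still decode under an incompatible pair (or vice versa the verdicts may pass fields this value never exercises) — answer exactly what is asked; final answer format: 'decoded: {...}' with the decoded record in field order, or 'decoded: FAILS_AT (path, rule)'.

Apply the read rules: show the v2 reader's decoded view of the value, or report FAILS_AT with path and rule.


decoded: FAILS_AT (scores, R1)

each type pair in Session: writer, then reader
decoding the Session value with the v2 reader:
  read fails at scores under R1 (no fill)
  => FAILS_AT (scores, R1)
diffs on Session not affecting the asked answer:
  field latitude in record Meta: type float32 changed to float64 -> changes Session's schema-level verdicts only — the decode of this value is the same
  removed field primary from record Meta (its key 4 joins the reserved list) -> changes Session's schema-level verdicts only — the decode of this value is the same
  field nickname in record Session: tag 15 changed to 28 -> fires no rule on Session under this dialect and leaves the result unchanged


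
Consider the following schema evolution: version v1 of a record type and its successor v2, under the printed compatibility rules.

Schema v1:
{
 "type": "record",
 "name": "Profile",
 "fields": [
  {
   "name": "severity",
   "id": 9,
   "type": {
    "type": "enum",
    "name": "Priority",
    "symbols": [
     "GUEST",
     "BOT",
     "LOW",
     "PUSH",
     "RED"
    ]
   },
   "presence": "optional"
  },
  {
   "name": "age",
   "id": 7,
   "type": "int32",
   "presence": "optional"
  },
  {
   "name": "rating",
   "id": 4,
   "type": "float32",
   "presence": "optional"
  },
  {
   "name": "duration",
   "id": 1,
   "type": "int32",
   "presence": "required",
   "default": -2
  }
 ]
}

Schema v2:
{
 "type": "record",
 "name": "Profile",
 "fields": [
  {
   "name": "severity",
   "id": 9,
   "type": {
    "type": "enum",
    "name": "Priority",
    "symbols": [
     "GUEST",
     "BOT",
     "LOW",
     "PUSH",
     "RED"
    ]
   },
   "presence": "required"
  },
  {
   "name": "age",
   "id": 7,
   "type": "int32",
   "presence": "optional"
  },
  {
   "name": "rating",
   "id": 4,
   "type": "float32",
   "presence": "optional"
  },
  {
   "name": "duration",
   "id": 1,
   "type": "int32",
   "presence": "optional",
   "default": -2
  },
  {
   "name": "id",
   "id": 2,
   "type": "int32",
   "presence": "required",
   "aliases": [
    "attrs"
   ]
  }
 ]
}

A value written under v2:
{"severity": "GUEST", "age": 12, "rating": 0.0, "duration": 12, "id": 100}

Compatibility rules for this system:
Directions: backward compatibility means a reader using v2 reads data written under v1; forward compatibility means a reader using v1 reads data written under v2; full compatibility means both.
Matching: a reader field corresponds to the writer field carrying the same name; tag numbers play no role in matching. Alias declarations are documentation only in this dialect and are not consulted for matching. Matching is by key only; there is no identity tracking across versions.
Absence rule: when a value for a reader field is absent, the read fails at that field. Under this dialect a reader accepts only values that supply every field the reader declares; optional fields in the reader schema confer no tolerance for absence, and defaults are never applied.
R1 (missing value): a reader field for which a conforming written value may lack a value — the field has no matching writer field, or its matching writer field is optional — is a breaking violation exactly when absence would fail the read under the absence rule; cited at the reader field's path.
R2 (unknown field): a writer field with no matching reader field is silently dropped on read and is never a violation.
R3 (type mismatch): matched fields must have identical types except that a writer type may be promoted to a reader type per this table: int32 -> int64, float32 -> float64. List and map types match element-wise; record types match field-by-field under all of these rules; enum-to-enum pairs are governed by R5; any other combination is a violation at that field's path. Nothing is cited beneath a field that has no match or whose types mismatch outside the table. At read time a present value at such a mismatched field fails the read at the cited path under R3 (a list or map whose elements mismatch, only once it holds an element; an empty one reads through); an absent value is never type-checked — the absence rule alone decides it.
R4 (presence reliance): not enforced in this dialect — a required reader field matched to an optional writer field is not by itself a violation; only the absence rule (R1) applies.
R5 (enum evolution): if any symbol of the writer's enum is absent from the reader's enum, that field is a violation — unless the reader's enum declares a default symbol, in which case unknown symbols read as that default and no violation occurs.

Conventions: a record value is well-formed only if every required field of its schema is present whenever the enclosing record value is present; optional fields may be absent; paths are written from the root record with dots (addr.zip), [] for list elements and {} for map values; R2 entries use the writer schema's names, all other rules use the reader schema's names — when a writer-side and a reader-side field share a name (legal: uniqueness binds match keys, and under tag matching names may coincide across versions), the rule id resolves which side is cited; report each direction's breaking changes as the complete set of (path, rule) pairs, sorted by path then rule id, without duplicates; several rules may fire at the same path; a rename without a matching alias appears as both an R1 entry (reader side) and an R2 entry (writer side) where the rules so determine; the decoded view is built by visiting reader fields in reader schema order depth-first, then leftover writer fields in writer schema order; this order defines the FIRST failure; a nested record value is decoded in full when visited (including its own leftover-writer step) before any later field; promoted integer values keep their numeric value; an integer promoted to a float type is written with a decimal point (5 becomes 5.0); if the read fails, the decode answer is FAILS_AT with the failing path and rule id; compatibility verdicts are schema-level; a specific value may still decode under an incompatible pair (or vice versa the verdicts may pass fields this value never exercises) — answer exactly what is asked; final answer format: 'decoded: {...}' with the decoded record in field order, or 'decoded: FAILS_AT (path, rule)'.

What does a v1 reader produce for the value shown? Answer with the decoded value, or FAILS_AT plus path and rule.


decoded: {"severity": "GUEST", "age": 12, "rating": 0.0, "duration": 12}

the writer's type comes first in each Profile pair
migrating the Profile value to v1:
  severity := "GUEST"
  age := 12
  rating := 0.0
  duration := 12
  writer id: unknown -> dropped
  => decoded: {"severity": "GUEST", "age": 12, "rating": 0.0, "duration": 12}
diffs on Profile not affecting the asked answer:
  field severity in record Profile: optional changed to required -> matters for Profile compatibility verdicts, not for this value's decode
  added field id to record Profile: required int32, tag 2 (in v2 it sits last) -> matters for Profile compatibility verdicts, not for this value's decode
  field duration in record Profile: required changed to optional -> matters for Profile compatibility verdicts, not for this value's decode
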